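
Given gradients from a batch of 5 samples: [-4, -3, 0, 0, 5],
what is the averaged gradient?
Average gradient = -0.4

Average = (1/5)(-4 + -3 + 0 + 0 + 5) = -2/5 = -0.4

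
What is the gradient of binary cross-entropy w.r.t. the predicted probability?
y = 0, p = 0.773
∂L/∂p = 4.405

∂L/∂p = -y/p + (1-y)/(1-p) = 0 + 1/0.227 = 4.405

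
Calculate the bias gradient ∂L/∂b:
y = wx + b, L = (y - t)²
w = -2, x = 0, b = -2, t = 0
∂L/∂b = -4

y = wx + b = (-2)(0) + -2 = -2
∂L/∂y = 2(y - t) = 2(-2 - 0) = -4
∂y/∂b = 1
∂L/∂b = ∂L/∂y · ∂y/∂b = -4 × 1 = -4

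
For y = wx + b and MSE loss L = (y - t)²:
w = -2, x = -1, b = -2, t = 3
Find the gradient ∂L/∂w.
∂L/∂w = 6

y = wx + b = (-2)(-1) + -2 = 0
∂L/∂y = 2(y - t) = 2(0 - 3) = -6
∂y/∂w = x = -1
∂L/∂w = ∂L/∂y · ∂y/∂w = -6 × -1 = 6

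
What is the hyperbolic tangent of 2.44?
0.9849

tanh(2.44) = (e^(2.44) - e^(-2.44))/(e^(2.44) + e^(-2.44)) = 0.9849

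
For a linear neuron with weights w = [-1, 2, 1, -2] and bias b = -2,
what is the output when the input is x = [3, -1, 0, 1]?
y = -9

y = (-1)(3) + (2)(-1) + (1)(0) + (-2)(1) + -2 = -9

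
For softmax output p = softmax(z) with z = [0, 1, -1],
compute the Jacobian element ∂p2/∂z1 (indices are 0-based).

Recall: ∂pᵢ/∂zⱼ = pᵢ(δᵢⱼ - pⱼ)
∂p2/∂z1 = -0.05989

p = softmax(z) = [0.2447, 0.6652, 0.09003]
p2 = 0.09003, p1 = 0.6652

∂p2/∂z1 = -p2 × p1 = -0.09003 × 0.6652 = -0.05989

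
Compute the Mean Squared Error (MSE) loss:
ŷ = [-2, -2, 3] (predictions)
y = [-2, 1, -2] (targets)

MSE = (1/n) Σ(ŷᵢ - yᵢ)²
MSE = 11.33

MSE = (1/3)((-2--2)² + (-2-1)² + (3--2)²) = (1/3)(0 + 9 + 25) = 11.33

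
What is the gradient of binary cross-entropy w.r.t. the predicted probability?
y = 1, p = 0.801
∂L/∂p = -1.248

∂L/∂p = -y/p + (1-y)/(1-p) = -1/0.801 + 0 = -1.248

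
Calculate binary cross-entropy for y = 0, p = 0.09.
L = 0.09431

L = -0·log(0.09) - 1·log(0.91) = -log(0.91) = 0.09431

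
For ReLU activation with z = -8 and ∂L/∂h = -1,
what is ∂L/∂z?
∂L/∂z = 0

h = ReLU(-8) = 0
Since z < 0: ∂h/∂z = 0
∂L/∂z = ∂L/∂h · ∂h/∂z = -1 × 0 = 0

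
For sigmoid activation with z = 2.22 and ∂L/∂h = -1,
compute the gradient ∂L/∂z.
∂L/∂z = -0.08837

σ(2.22) = 0.902
σ'(2.22) = σ(2.22)(1 - σ(2.22)) = 0.902 × 0.09797 = 0.08837
∂L/∂z = ∂L/∂h · σ'(z) = -1 × 0.08837 = -0.08837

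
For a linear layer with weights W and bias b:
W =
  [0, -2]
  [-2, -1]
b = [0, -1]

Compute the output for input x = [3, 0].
y = [0, -7]

Wx = [0×3 + -2×0, -2×3 + -1×0]
   = [0, -6]
y = Wx + b = [0 + 0, -6 + -1] = [0, -7]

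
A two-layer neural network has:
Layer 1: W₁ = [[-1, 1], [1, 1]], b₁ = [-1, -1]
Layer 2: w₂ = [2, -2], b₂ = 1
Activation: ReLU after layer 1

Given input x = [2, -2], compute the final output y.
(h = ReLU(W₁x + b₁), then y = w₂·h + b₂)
y = 1

Layer 1 pre-activation: z₁ = [-5, -1]
After ReLU: h = [0, 0]
Layer 2 output: y = 2×0 + -2×0 + 1 = 1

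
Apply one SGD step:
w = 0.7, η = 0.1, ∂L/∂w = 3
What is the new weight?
w_new = 0.4

w_new = w - η·∂L/∂w = 0.7 - 0.1×(3) = 0.7 - (0.3) = 0.4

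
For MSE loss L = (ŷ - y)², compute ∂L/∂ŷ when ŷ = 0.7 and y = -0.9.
∂L/∂ŷ = 3.2

∂L/∂ŷ = 2(ŷ - y) = 2(0.7 - -0.9) = 2(1.6) = 3.2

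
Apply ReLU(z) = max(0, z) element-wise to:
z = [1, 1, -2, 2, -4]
h = [1, 1, 0, 2, 0]

ReLU applied element-wise: max(0,1)=1, max(0,1)=1, max(0,-2)=0, max(0,2)=2, max(0,-4)=0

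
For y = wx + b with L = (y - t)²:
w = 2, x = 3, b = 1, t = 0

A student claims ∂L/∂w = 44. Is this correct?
Incorrect

y = (2)(3) + 1 = 7
∂L/∂y = 2(y - t) = 2(7 - 0) = 14
∂y/∂w = x = 3
∂L/∂w = 14 × 3 = 42

Claimed value: 44
Incorrect: The correct gradient is 42.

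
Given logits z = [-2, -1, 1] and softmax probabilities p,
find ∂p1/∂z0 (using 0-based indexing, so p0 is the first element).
∂p1/∂z0 = -0.004797

p = softmax(z) = [0.04201, 0.1142, 0.8438]
p1 = 0.1142, p0 = 0.04201

∂p1/∂z0 = -p1 × p0 = -0.1142 × 0.04201 = -0.004797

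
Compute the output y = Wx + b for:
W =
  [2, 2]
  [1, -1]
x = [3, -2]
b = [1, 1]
y = [3, 6]

Wx = [2×3 + 2×-2, 1×3 + -1×-2]
   = [2, 5]
y = Wx + b = [2 + 1, 5 + 1] = [3, 6]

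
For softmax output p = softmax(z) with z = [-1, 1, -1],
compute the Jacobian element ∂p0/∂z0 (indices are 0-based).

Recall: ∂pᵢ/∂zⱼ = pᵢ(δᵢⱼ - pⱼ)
∂p0/∂z0 = 0.09516

p = softmax(z) = [0.1065, 0.787, 0.1065]
p0 = 0.1065

∂p0/∂z0 = p0(1 - p0) = 0.1065 × (1 - 0.1065) = 0.09516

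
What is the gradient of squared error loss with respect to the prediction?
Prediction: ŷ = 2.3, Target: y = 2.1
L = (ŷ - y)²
∂L/∂ŷ = 0.4

∂L/∂ŷ = 2(ŷ - y) = 2(2.3 - 2.1) = 2(0.2) = 0.4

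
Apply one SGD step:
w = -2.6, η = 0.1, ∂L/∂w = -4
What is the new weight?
w_new = -2.2

w_new = w - η·∂L/∂w = -2.6 - 0.1×(-4) = -2.6 - (-0.4) = -2.2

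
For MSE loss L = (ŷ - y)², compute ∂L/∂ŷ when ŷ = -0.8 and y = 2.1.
∂L/∂ŷ = -5.8

∂L/∂ŷ = 2(ŷ - y) = 2(-0.8 - 2.1) = 2(-2.9) = -5.8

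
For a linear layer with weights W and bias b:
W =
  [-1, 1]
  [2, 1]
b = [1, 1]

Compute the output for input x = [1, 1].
y = [1, 4]

Wx = [-1×1 + 1×1, 2×1 + 1×1]
   = [0, 3]
y = Wx + b = [0 + 1, 3 + 1] = [1, 4]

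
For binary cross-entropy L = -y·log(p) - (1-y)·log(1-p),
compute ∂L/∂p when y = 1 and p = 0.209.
∂L/∂p = -4.785

∂L/∂p = -y/p + (1-y)/(1-p) = -1/0.209 + 0 = -4.785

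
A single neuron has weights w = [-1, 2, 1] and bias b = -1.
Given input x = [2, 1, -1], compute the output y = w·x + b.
y = -2

y = (-1)(2) + (2)(1) + (1)(-1) + -1 = -2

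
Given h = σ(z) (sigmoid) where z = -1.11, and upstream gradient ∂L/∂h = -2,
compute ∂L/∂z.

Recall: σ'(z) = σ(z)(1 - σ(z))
∂L/∂z = -0.3729

σ(-1.11) = 0.2479
σ'(-1.11) = σ(-1.11)(1 - σ(-1.11)) = 0.2479 × 0.7521 = 0.1864
∂L/∂z = ∂L/∂h · σ'(z) = -2 × 0.1864 = -0.3729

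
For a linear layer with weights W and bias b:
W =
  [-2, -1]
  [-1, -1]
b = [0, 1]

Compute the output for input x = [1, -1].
y = [-1, 1]

Wx = [-2×1 + -1×-1, -1×1 + -1×-1]
   = [-1, 0]
y = Wx + b = [-1 + 0, 0 + 1] = [-1, 1]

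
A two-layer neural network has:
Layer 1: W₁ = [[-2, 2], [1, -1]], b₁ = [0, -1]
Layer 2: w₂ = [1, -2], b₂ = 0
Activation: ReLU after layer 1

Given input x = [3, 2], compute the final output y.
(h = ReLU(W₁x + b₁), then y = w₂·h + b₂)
y = 0

Layer 1 pre-activation: z₁ = [-2, 0]
After ReLU: h = [0, 0]
Layer 2 output: y = 1×0 + -2×0 + 0 = 0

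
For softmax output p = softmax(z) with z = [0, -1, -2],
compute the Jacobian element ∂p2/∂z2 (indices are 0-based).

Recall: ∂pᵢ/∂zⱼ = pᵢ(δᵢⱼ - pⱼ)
∂p2/∂z2 = 0.08193

p = softmax(z) = [0.6652, 0.2447, 0.09003]
p2 = 0.09003

∂p2/∂z2 = p2(1 - p2) = 0.09003 × (1 - 0.09003) = 0.08193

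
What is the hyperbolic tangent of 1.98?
0.9626

tanh(1.98) = (e^(1.98) - e^(-1.98))/(e^(1.98) + e^(-1.98)) = 0.9626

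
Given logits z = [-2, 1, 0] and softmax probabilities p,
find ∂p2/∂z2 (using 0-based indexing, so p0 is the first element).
∂p2/∂z2 = 0.1922

p = softmax(z) = [0.03512, 0.7054, 0.2595]
p2 = 0.2595

∂p2/∂z2 = p2(1 - p2) = 0.2595 × (1 - 0.2595) = 0.1922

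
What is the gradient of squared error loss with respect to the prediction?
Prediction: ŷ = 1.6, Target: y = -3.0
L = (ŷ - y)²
∂L/∂ŷ = 9.2

∂L/∂ŷ = 2(ŷ - y) = 2(1.6 - -3.0) = 2(4.6) = 9.2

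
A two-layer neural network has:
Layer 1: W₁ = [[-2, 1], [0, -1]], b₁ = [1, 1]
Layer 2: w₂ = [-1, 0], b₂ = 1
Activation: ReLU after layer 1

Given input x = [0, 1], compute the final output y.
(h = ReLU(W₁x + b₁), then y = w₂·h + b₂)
y = -1

Layer 1 pre-activation: z₁ = [2, 0]
After ReLU: h = [2, 0]
Layer 2 output: y = -1×2 + 0×0 + 1 = -1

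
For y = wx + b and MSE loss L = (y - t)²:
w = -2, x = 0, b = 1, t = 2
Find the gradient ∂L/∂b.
∂L/∂b = -2

y = wx + b = (-2)(0) + 1 = 1
∂L/∂y = 2(y - t) = 2(1 - 2) = -2
∂y/∂b = 1
∂L/∂b = ∂L/∂y · ∂y/∂b = -2 × 1 = -2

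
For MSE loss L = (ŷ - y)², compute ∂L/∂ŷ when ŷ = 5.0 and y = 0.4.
∂L/∂ŷ = 9.2

∂L/∂ŷ = 2(ŷ - y) = 2(5.0 - 0.4) = 2(4.6) = 9.2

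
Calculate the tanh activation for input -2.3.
-0.9801

tanh(-2.3) = (e^(-2.3) - e^(2.3))/(e^(-2.3) + e^(2.3)) = -0.9801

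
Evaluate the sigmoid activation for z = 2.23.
0.9029

sigmoid(2.23) = 1/(1 + e^(-2.23)) = 1/(1 + 0.1075) = 0.9029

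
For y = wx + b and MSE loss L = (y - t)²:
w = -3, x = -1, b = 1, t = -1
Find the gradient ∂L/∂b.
∂L/∂b = 10

y = wx + b = (-3)(-1) + 1 = 4
∂L/∂y = 2(y - t) = 2(4 - -1) = 10
∂y/∂b = 1
∂L/∂b = ∂L/∂y · ∂y/∂b = 10 × 1 = 10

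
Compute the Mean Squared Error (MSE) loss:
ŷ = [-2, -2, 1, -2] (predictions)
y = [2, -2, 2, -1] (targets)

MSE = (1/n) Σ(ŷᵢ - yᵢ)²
MSE = 4.5

MSE = (1/4)((-2-2)² + (-2--2)² + (1-2)² + (-2--1)²) = (1/4)(16 + 0 + 1 + 1) = 4.5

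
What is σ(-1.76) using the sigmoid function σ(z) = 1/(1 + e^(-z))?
0.1468

sigmoid(-1.76) = 1/(1 + e^(1.76)) = 1/(1 + 5.812) = 0.1468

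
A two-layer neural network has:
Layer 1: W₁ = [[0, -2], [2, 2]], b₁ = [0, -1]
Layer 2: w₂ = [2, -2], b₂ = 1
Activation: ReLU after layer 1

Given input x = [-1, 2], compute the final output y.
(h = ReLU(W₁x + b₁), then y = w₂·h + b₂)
y = -1

Layer 1 pre-activation: z₁ = [-4, 1]
After ReLU: h = [0, 1]
Layer 2 output: y = 2×0 + -2×1 + 1 = -1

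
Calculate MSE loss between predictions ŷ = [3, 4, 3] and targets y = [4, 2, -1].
MSE = 7

MSE = (1/3)((3-4)² + (4-2)² + (3--1)²) = (1/3)(1 + 4 + 16) = 7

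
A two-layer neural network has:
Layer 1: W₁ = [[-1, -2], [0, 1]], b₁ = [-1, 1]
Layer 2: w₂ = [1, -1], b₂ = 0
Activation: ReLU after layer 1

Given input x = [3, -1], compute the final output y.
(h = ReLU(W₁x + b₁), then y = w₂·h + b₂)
y = 0

Layer 1 pre-activation: z₁ = [-2, 0]
After ReLU: h = [0, 0]
Layer 2 output: y = 1×0 + -1×0 + 0 = 0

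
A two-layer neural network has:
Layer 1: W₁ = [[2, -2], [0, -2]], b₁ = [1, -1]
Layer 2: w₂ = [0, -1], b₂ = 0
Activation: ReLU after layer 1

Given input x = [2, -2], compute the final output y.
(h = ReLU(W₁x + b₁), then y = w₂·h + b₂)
y = -3

Layer 1 pre-activation: z₁ = [9, 3]
After ReLU: h = [9, 3]
Layer 2 output: y = 0×9 + -1×3 + 0 = -3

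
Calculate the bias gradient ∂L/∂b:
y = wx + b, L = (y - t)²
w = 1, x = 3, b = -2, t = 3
∂L/∂b = -4

y = wx + b = (1)(3) + -2 = 1
∂L/∂y = 2(y - t) = 2(1 - 3) = -4
∂y/∂b = 1
∂L/∂b = ∂L/∂y · ∂y/∂b = -4 × 1 = -4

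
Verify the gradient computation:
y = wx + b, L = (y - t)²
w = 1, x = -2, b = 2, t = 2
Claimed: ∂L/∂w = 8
Correct

y = (1)(-2) + 2 = 0
∂L/∂y = 2(y - t) = 2(0 - 2) = -4
∂y/∂w = x = -2
∂L/∂w = -4 × -2 = 8

Claimed value: 8
Correct: The correct gradient is 8.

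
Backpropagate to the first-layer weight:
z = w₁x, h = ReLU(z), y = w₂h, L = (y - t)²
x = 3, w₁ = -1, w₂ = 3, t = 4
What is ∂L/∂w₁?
∂L/∂w₁ = 0

Forward pass:
z = w₁x = -1×3 = -3
h = ReLU(-3) = 0
y = w₂h = 3×0 = 0

Backward pass:
∂L/∂y = 2(y - t) = 2(0 - 4) = -8
∂y/∂h = w₂ = 3
∂h/∂z = 0 (ReLU derivative)
∂z/∂w₁ = x = 3

∂L/∂w₁ = -8 × 3 × 0 × 3 = 0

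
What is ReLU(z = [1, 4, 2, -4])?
h = [1, 4, 2, 0]

ReLU applied element-wise: max(0,1)=1, max(0,4)=4, max(0,2)=2, max(0,-4)=0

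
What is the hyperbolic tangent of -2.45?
-0.9852

tanh(-2.45) = (e^(-2.45) - e^(2.45))/(e^(-2.45) + e^(2.45)) = -0.9852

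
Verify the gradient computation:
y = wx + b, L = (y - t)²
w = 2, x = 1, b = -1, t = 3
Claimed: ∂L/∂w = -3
Incorrect

y = (2)(1) + -1 = 1
∂L/∂y = 2(y - t) = 2(1 - 3) = -4
∂y/∂w = x = 1
∂L/∂w = -4 × 1 = -4

Claimed value: -3
Incorrect: The correct gradient is -4.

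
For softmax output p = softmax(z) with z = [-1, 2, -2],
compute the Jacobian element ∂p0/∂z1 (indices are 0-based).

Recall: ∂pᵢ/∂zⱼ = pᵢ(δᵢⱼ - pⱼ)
∂p0/∂z1 = -0.04364

p = softmax(z) = [0.04661, 0.9362, 0.01715]
p0 = 0.04661, p1 = 0.9362

∂p0/∂z1 = -p0 × p1 = -0.04661 × 0.9362 = -0.04364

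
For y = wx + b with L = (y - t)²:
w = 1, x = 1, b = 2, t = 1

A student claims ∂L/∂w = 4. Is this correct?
Correct

y = (1)(1) + 2 = 3
∂L/∂y = 2(y - t) = 2(3 - 1) = 4
∂y/∂w = x = 1
∂L/∂w = 4 × 1 = 4

Claimed value: 4
Correct: The correct gradient is 4.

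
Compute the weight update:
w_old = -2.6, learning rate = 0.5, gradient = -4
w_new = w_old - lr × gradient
w_new = -0.6

w_new = w - η·∂L/∂w = -2.6 - 0.5×(-4) = -2.6 - (-2) = -0.6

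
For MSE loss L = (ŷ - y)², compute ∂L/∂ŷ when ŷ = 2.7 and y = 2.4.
∂L/∂ŷ = 0.6

∂L/∂ŷ = 2(ŷ - y) = 2(2.7 - 2.4) = 2(0.3) = 0.6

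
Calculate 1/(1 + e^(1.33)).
0.2092

sigmoid(-1.33) = 1/(1 + e^(1.33)) = 1/(1 + 3.781) = 0.2092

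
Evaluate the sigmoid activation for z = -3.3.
0.03557

sigmoid(-3.3) = 1/(1 + e^(3.3)) = 1/(1 + 27.11) = 0.03557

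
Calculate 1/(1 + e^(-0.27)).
0.5671

sigmoid(0.27) = 1/(1 + e^(-0.27)) = 1/(1 + 0.7634) = 0.5671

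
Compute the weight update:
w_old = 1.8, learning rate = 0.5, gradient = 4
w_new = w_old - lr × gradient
w_new = -0.2

w_new = w - η·∂L/∂w = 1.8 - 0.5×(4) = 1.8 - (2) = -0.2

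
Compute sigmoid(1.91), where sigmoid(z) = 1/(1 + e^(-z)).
0.871

sigmoid(1.91) = 1/(1 + e^(-1.91)) = 1/(1 + 0.1481) = 0.871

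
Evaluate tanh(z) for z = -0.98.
-0.7531

tanh(-0.98) = (e^(-0.98) - e^(0.98))/(e^(-0.98) + e^(0.98)) = -0.7531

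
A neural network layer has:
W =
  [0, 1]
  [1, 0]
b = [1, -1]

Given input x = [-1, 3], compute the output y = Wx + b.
y = [4, -2]

Wx = [0×-1 + 1×3, 1×-1 + 0×3]
   = [3, -1]
y = Wx + b = [3 + 1, -1 + -1] = [4, -2]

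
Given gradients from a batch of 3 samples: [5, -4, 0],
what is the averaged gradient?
Average gradient = 0.3333

Average = (1/3)(5 + -4 + 0) = 1/3 = 0.3333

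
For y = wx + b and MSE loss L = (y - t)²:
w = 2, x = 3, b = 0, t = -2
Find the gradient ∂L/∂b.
∂L/∂b = 16

y = wx + b = (2)(3) + 0 = 6
∂L/∂y = 2(y - t) = 2(6 - -2) = 16
∂y/∂b = 1
∂L/∂b = ∂L/∂y · ∂y/∂b = 16 × 1 = 16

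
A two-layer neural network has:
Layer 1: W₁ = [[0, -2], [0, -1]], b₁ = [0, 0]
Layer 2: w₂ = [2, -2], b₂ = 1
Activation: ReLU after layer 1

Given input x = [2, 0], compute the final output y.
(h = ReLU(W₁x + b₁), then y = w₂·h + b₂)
y = 1

Layer 1 pre-activation: z₁ = [0, 0]
After ReLU: h = [0, 0]
Layer 2 output: y = 2×0 + -2×0 + 1 = 1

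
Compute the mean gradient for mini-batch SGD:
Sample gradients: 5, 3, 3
Average gradient = 3.667

Average = (1/3)(5 + 3 + 3) = 11/3 = 3.667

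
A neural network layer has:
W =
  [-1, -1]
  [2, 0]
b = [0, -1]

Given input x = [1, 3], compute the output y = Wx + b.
y = [-4, 1]

Wx = [-1×1 + -1×3, 2×1 + 0×3]
   = [-4, 2]
y = Wx + b = [-4 + 0, 2 + -1] = [-4, 1]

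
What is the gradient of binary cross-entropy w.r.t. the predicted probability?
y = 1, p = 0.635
∂L/∂p = -1.575

∂L/∂p = -y/p + (1-y)/(1-p) = -1/0.635 + 0 = -1.575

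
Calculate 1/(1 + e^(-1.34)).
0.7925

sigmoid(1.34) = 1/(1 + e^(-1.34)) = 1/(1 + 0.2618) = 0.7925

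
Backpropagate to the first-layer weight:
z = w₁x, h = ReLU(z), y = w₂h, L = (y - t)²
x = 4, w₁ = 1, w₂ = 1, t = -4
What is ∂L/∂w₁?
∂L/∂w₁ = 64

Forward pass:
z = w₁x = 1×4 = 4
h = ReLU(4) = 4
y = w₂h = 1×4 = 4

Backward pass:
∂L/∂y = 2(y - t) = 2(4 - -4) = 16
∂y/∂h = w₂ = 1
∂h/∂z = 1 (ReLU derivative)
∂z/∂w₁ = x = 4

∂L/∂w₁ = 16 × 1 × 1 × 4 = 64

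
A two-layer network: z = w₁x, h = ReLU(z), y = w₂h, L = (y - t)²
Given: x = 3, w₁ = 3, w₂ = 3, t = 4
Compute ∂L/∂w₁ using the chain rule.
∂L/∂w₁ = 414

Forward pass:
z = w₁x = 3×3 = 9
h = ReLU(9) = 9
y = w₂h = 3×9 = 27

Backward pass:
∂L/∂y = 2(y - t) = 2(27 - 4) = 46
∂y/∂h = w₂ = 3
∂h/∂z = 1 (ReLU derivative)
∂z/∂w₁ = x = 3

∂L/∂w₁ = 46 × 3 × 1 × 3 = 414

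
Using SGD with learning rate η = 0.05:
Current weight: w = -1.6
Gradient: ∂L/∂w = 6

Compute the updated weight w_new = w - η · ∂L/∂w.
w_new = -1.9

w_new = w - η·∂L/∂w = -1.6 - 0.05×(6) = -1.6 - (0.3) = -1.9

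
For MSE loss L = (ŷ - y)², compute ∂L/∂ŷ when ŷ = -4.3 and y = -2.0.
∂L/∂ŷ = -4.6

∂L/∂ŷ = 2(ŷ - y) = 2(-4.3 - -2.0) = 2(-2.3) = -4.6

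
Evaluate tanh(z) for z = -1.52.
-0.9087

tanh(-1.52) = (e^(-1.52) - e^(1.52))/(e^(-1.52) + e^(1.52)) = -0.9087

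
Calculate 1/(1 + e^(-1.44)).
0.8085

sigmoid(1.44) = 1/(1 + e^(-1.44)) = 1/(1 + 0.2369) = 0.8085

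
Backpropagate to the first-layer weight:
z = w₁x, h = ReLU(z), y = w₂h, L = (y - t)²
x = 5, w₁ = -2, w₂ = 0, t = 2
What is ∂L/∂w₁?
∂L/∂w₁ = 0

Forward pass:
z = w₁x = -2×5 = -10
h = ReLU(-10) = 0
y = w₂h = 0×0 = 0

Backward pass:
∂L/∂y = 2(y - t) = 2(0 - 2) = -4
∂y/∂h = w₂ = 0
∂h/∂z = 0 (ReLU derivative)
∂z/∂w₁ = x = 5

∂L/∂w₁ = -4 × 0 × 0 × 5 = 0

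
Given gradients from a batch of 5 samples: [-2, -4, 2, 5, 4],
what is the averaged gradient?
Average gradient = 1

Average = (1/5)(-2 + -4 + 2 + 5 + 4) = 5/5 = 1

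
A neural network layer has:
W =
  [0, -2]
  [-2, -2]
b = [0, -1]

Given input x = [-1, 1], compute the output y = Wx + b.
y = [-2, -1]

Wx = [0×-1 + -2×1, -2×-1 + -2×1]
   = [-2, 0]
y = Wx + b = [-2 + 0, 0 + -1] = [-2, -1]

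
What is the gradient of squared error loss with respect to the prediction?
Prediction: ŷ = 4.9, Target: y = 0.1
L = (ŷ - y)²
∂L/∂ŷ = 9.6

∂L/∂ŷ = 2(ŷ - y) = 2(4.9 - 0.1) = 2(4.8) = 9.6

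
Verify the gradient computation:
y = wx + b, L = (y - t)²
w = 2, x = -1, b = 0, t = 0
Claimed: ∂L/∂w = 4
Correct

y = (2)(-1) + 0 = -2
∂L/∂y = 2(y - t) = 2(-2 - 0) = -4
∂y/∂w = x = -1
∂L/∂w = -4 × -1 = 4

Claimed value: 4
Correct: The correct gradient is 4.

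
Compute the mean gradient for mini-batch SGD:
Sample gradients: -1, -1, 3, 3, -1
Average gradient = 0.6

Average = (1/5)(-1 + -1 + 3 + 3 + -1) = 3/5 = 0.6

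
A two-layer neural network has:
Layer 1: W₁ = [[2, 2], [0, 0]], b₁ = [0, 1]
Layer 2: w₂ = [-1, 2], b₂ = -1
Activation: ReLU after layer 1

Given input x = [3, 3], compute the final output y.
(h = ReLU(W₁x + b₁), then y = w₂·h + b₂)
y = -11

Layer 1 pre-activation: z₁ = [12, 1]
After ReLU: h = [12, 1]
Layer 2 output: y = -1×12 + 2×1 + -1 = -11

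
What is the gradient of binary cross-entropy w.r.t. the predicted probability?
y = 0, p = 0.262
∂L/∂p = 1.355

∂L/∂p = -y/p + (1-y)/(1-p) = 0 + 1/0.738 = 1.355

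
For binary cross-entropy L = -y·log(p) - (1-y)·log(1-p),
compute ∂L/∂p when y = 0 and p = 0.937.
∂L/∂p = 15.87

∂L/∂p = -y/p + (1-y)/(1-p) = 0 + 1/0.063 = 15.87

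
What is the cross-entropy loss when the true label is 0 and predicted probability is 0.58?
L = 0.8675

L = -0·log(0.58) - 1·log(0.42) = -log(0.42) = 0.8675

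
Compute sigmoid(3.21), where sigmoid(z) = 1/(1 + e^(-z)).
0.9612

sigmoid(3.21) = 1/(1 + e^(-3.21)) = 1/(1 + 0.04036) = 0.9612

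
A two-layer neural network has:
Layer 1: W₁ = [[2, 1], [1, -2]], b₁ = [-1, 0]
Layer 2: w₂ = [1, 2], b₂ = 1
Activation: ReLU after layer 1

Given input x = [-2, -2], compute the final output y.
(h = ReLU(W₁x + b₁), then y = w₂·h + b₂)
y = 5

Layer 1 pre-activation: z₁ = [-7, 2]
After ReLU: h = [0, 2]
Layer 2 output: y = 1×0 + 2×2 + 1 = 5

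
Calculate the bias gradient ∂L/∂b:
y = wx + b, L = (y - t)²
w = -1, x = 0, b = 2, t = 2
∂L/∂b = 0

y = wx + b = (-1)(0) + 2 = 2
∂L/∂y = 2(y - t) = 2(2 - 2) = 0
∂y/∂b = 1
∂L/∂b = ∂L/∂y · ∂y/∂b = 0 × 1 = 0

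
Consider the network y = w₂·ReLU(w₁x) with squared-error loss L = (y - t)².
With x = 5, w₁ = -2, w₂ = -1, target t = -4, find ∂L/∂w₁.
∂L/∂w₁ = 0

Forward pass:
z = w₁x = -2×5 = -10
h = ReLU(-10) = 0
y = w₂h = -1×0 = 0

Backward pass:
∂L/∂y = 2(y - t) = 2(0 - -4) = 8
∂y/∂h = w₂ = -1
∂h/∂z = 0 (ReLU derivative)
∂z/∂w₁ = x = 5

∂L/∂w₁ = 8 × -1 × 0 × 5 = 0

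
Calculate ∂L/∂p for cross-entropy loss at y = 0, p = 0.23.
∂L/∂p = 1.299

∂L/∂p = -y/p + (1-y)/(1-p) = 0 + 1/0.77 = 1.299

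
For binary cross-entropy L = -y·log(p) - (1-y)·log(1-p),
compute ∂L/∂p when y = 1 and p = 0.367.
∂L/∂p = -2.725

∂L/∂p = -y/p + (1-y)/(1-p) = -1/0.367 + 0 = -2.725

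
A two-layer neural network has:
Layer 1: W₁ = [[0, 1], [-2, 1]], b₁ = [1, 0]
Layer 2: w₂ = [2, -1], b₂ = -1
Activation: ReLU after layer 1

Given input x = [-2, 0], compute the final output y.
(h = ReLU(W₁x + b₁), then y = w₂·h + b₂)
y = -3

Layer 1 pre-activation: z₁ = [1, 4]
After ReLU: h = [1, 4]
Layer 2 output: y = 2×1 + -1×4 + -1 = -3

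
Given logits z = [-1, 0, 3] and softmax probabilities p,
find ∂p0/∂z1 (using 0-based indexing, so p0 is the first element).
∂p0/∂z1 = -0.0007993

p = softmax(z) = [0.01715, 0.04661, 0.9362]
p0 = 0.01715, p1 = 0.04661

∂p0/∂z1 = -p0 × p1 = -0.01715 × 0.04661 = -0.0007993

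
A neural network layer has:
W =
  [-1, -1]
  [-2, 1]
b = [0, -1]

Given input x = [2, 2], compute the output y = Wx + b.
y = [-4, -3]

Wx = [-1×2 + -1×2, -2×2 + 1×2]
   = [-4, -2]
y = Wx + b = [-4 + 0, -2 + -1] = [-4, -3]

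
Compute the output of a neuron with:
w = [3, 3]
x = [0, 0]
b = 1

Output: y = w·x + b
y = 1

y = (3)(0) + (3)(0) + 1 = 1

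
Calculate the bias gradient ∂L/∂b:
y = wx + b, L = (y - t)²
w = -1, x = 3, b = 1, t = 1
∂L/∂b = -6

y = wx + b = (-1)(3) + 1 = -2
∂L/∂y = 2(y - t) = 2(-2 - 1) = -6
∂y/∂b = 1
∂L/∂b = ∂L/∂y · ∂y/∂b = -6 × 1 = -6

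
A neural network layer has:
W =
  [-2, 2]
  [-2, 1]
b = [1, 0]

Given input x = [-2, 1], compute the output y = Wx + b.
y = [7, 5]

Wx = [-2×-2 + 2×1, -2×-2 + 1×1]
   = [6, 5]
y = Wx + b = [6 + 1, 5 + 0] = [7, 5]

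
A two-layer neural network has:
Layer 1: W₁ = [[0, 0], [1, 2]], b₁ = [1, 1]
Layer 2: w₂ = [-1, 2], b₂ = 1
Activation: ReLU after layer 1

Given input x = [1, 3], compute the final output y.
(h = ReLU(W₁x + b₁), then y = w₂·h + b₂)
y = 16

Layer 1 pre-activation: z₁ = [1, 8]
After ReLU: h = [1, 8]
Layer 2 output: y = -1×1 + 2×8 + 1 = 16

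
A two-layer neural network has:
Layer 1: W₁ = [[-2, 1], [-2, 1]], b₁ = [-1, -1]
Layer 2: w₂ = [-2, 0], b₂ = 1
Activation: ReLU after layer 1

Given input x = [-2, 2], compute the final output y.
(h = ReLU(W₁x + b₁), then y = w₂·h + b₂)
y = -9

Layer 1 pre-activation: z₁ = [5, 5]
After ReLU: h = [5, 5]
Layer 2 output: y = -2×5 + 0×5 + 1 = -9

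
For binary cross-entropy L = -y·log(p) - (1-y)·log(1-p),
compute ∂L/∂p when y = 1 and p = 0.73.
∂L/∂p = -1.37

∂L/∂p = -y/p + (1-y)/(1-p) = -1/0.73 + 0 = -1.37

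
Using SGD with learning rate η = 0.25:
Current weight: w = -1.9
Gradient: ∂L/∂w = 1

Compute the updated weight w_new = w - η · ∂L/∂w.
w_new = -2.15

w_new = w - η·∂L/∂w = -1.9 - 0.25×(1) = -1.9 - (0.25) = -2.15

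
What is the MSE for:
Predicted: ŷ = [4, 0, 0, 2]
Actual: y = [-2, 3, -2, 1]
MSE = 12.5

MSE = (1/4)((4--2)² + (0-3)² + (0--2)² + (2-1)²) = (1/4)(36 + 9 + 4 + 1) = 12.5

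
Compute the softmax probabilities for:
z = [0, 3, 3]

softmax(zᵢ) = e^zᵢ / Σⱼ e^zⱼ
p = [0.0243, 0.4879, 0.4879]

exp(z) = [1, 20.09, 20.09]
Sum = 41.17
p = [0.0243, 0.4879, 0.4879]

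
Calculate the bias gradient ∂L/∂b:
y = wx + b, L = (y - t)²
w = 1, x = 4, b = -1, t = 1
∂L/∂b = 4

y = wx + b = (1)(4) + -1 = 3
∂L/∂y = 2(y - t) = 2(3 - 1) = 4
∂y/∂b = 1
∂L/∂b = ∂L/∂y · ∂y/∂b = 4 × 1 = 4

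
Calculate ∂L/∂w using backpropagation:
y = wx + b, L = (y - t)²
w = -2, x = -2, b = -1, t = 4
∂L/∂w = 4

y = wx + b = (-2)(-2) + -1 = 3
∂L/∂y = 2(y - t) = 2(3 - 4) = -2
∂y/∂w = x = -2
∂L/∂w = ∂L/∂y · ∂y/∂w = -2 × -2 = 4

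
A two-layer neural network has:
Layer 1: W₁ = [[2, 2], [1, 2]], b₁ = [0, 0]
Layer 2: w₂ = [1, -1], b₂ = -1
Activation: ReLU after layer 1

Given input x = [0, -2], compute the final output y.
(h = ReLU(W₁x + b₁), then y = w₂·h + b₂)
y = -1

Layer 1 pre-activation: z₁ = [-4, -4]
After ReLU: h = [0, 0]
Layer 2 output: y = 1×0 + -1×0 + -1 = -1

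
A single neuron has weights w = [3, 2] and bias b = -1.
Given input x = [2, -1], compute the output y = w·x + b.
y = 3

y = (3)(2) + (2)(-1) + -1 = 3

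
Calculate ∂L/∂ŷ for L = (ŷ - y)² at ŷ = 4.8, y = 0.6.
∂L/∂ŷ = 8.4

∂L/∂ŷ = 2(ŷ - y) = 2(4.8 - 0.6) = 2(4.2) = 8.4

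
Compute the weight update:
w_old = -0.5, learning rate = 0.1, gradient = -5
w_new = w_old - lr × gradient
w_new = 0

w_new = w - η·∂L/∂w = -0.5 - 0.1×(-5) = -0.5 - (-0.5) = 0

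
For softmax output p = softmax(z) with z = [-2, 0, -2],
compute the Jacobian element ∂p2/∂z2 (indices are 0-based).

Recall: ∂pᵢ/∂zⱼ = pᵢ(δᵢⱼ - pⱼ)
∂p2/∂z2 = 0.09516

p = softmax(z) = [0.1065, 0.787, 0.1065]
p2 = 0.1065

∂p2/∂z2 = p2(1 - p2) = 0.1065 × (1 - 0.1065) = 0.09516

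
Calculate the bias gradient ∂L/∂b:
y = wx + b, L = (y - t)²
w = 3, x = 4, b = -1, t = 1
∂L/∂b = 20

y = wx + b = (3)(4) + -1 = 11
∂L/∂y = 2(y - t) = 2(11 - 1) = 20
∂y/∂b = 1
∂L/∂b = ∂L/∂y · ∂y/∂b = 20 × 1 = 20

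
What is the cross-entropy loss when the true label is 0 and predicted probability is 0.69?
L = 1.171

L = -0·log(0.69) - 1·log(0.31) = -log(0.31) = 1.171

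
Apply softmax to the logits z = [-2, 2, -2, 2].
p = [0.009, 0.491, 0.009, 0.491]

exp(z) = [0.1353, 7.389, 0.1353, 7.389]
Sum = 15.05
p = [0.009, 0.491, 0.009, 0.491]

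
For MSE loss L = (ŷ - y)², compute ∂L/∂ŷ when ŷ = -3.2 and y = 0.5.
∂L/∂ŷ = -7.4

∂L/∂ŷ = 2(ŷ - y) = 2(-3.2 - 0.5) = 2(-3.7) = -7.4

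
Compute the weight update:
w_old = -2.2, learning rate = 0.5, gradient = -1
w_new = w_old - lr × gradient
w_new = -1.7

w_new = w - η·∂L/∂w = -2.2 - 0.5×(-1) = -2.2 - (-0.5) = -1.7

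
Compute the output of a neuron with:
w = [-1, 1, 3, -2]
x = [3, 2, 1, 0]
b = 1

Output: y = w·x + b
y = 3

y = (-1)(3) + (1)(2) + (3)(1) + (-2)(0) + 1 = 3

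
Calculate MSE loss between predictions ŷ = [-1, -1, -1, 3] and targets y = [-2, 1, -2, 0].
MSE = 3.75

MSE = (1/4)((-1--2)² + (-1-1)² + (-1--2)² + (3-0)²) = (1/4)(1 + 4 + 1 + 9) = 3.75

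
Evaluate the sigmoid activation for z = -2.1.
0.1091

sigmoid(-2.1) = 1/(1 + e^(2.1)) = 1/(1 + 8.166) = 0.1091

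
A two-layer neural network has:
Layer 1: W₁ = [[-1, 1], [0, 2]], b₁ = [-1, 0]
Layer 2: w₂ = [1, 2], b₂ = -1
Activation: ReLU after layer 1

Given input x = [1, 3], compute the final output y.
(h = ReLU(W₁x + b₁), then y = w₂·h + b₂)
y = 12

Layer 1 pre-activation: z₁ = [1, 6]
After ReLU: h = [1, 6]
Layer 2 output: y = 1×1 + 2×6 + -1 = 12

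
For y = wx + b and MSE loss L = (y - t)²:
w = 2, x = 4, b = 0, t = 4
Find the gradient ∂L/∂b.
∂L/∂b = 8

y = wx + b = (2)(4) + 0 = 8
∂L/∂y = 2(y - t) = 2(8 - 4) = 8
∂y/∂b = 1
∂L/∂b = ∂L/∂y · ∂y/∂b = 8 × 1 = 8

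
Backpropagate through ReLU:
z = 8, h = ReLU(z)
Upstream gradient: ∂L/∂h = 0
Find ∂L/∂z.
∂L/∂z = 0

h = ReLU(8) = 8
Since z > 0: ∂h/∂z = 1
∂L/∂z = ∂L/∂h · ∂h/∂z = 0 × 1 = 0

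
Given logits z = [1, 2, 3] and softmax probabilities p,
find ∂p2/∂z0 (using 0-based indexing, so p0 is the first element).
∂p2/∂z0 = -0.05989

p = softmax(z) = [0.09003, 0.2447, 0.6652]
p2 = 0.6652, p0 = 0.09003

∂p2/∂z0 = -p2 × p0 = -0.6652 × 0.09003 = -0.05989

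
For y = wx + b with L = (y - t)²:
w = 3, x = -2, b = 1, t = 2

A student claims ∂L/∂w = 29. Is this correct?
Incorrect

y = (3)(-2) + 1 = -5
∂L/∂y = 2(y - t) = 2(-5 - 2) = -14
∂y/∂w = x = -2
∂L/∂w = -14 × -2 = 28

Claimed value: 29
Incorrect: The correct gradient is 28.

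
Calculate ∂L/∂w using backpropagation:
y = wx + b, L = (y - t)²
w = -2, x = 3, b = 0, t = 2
∂L/∂w = -48

y = wx + b = (-2)(3) + 0 = -6
∂L/∂y = 2(y - t) = 2(-6 - 2) = -16
∂y/∂w = x = 3
∂L/∂w = ∂L/∂y · ∂y/∂w = -16 × 3 = -48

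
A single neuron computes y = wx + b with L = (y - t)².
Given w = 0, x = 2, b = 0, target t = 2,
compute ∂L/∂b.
∂L/∂b = -4

y = wx + b = (0)(2) + 0 = 0
∂L/∂y = 2(y - t) = 2(0 - 2) = -4
∂y/∂b = 1
∂L/∂b = ∂L/∂y · ∂y/∂b = -4 × 1 = -4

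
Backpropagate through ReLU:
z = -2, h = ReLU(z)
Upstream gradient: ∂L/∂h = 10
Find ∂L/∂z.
∂L/∂z = 0

h = ReLU(-2) = 0
Since z < 0: ∂h/∂z = 0
∂L/∂z = ∂L/∂h · ∂h/∂z = 10 × 0 = 0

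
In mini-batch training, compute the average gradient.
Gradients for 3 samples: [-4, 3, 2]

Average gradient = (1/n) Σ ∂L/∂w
Average gradient = 0.3333

Average = (1/3)(-4 + 3 + 2) = 1/3 = 0.3333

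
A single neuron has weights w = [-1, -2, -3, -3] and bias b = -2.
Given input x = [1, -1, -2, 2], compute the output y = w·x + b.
y = -1

y = (-1)(1) + (-2)(-1) + (-3)(-2) + (-3)(2) + -2 = -1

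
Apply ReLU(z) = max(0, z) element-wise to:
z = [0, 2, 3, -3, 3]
h = [0, 2, 3, 0, 3]

ReLU applied element-wise: max(0,0)=0, max(0,2)=2, max(0,3)=3, max(0,-3)=0, max(0,3)=3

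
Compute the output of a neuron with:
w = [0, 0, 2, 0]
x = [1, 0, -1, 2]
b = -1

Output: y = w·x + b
y = -3

y = (0)(1) + (0)(0) + (2)(-1) + (0)(2) + -1 = -3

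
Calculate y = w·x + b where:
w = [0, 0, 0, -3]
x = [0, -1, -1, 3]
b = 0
y = -9

y = (0)(0) + (0)(-1) + (0)(-1) + (-3)(3) + 0 = -9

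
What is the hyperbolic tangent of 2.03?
0.9661

tanh(2.03) = (e^(2.03) - e^(-2.03))/(e^(2.03) + e^(-2.03)) = 0.9661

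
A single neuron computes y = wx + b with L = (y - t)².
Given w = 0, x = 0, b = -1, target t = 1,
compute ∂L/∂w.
∂L/∂w = 0

y = wx + b = (0)(0) + -1 = -1
∂L/∂y = 2(y - t) = 2(-1 - 1) = -4
∂y/∂w = x = 0
∂L/∂w = ∂L/∂y · ∂y/∂w = -4 × 0 = 0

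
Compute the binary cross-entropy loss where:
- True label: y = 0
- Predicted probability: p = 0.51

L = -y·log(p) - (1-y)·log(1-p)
L = 0.7133

L = -0·log(0.51) - 1·log(0.49) = -log(0.49) = 0.7133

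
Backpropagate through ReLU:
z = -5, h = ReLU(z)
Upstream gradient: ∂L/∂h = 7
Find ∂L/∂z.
∂L/∂z = 0

h = ReLU(-5) = 0
Since z < 0: ∂h/∂z = 0
∂L/∂z = ∂L/∂h · ∂h/∂z = 7 × 0 = 0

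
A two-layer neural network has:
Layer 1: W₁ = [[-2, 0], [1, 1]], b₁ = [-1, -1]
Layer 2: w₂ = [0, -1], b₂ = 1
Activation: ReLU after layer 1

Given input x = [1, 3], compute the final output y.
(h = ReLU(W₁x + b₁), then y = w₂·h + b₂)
y = -2

Layer 1 pre-activation: z₁ = [-3, 3]
After ReLU: h = [0, 3]
Layer 2 output: y = 0×0 + -1×3 + 1 = -2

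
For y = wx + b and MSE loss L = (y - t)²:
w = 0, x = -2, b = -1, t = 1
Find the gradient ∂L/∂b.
∂L/∂b = -4

y = wx + b = (0)(-2) + -1 = -1
∂L/∂y = 2(y - t) = 2(-1 - 1) = -4
∂y/∂b = 1
∂L/∂b = ∂L/∂y · ∂y/∂b = -4 × 1 = -4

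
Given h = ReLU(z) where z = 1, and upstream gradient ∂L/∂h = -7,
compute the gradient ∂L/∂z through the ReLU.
∂L/∂z = -7

h = ReLU(1) = 1
Since z > 0: ∂h/∂z = 1
∂L/∂z = ∂L/∂h · ∂h/∂z = -7 × 1 = -7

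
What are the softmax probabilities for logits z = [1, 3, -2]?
p = [0.1185, 0.8756, 0.0059]

exp(z) = [2.718, 20.09, 0.1353]
Sum = 22.94
p = [0.1185, 0.8756, 0.0059]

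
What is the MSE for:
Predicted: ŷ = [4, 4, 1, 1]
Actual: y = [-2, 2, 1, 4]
MSE = 12.25

MSE = (1/4)((4--2)² + (4-2)² + (1-1)² + (1-4)²) = (1/4)(36 + 4 + 0 + 9) = 12.25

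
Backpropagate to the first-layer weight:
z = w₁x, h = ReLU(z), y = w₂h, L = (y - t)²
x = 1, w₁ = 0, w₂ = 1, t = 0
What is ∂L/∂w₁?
∂L/∂w₁ = 0

Forward pass:
z = w₁x = 0×1 = 0
h = ReLU(0) = 0
y = w₂h = 1×0 = 0

Backward pass:
∂L/∂y = 2(y - t) = 2(0 - 0) = 0
∂y/∂h = w₂ = 1
∂h/∂z = 0 (ReLU derivative)
∂z/∂w₁ = x = 1

∂L/∂w₁ = 0 × 1 × 0 × 1 = 0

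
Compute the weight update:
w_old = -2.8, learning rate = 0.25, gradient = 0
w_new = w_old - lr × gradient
w_new = -2.8

w_new = w - η·∂L/∂w = -2.8 - 0.25×(0) = -2.8 - (0) = -2.8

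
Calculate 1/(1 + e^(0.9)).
0.2891

sigmoid(-0.9) = 1/(1 + e^(0.9)) = 1/(1 + 2.46) = 0.2891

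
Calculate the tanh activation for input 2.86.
0.9935

tanh(2.86) = (e^(2.86) - e^(-2.86))/(e^(2.86) + e^(-2.86)) = 0.9935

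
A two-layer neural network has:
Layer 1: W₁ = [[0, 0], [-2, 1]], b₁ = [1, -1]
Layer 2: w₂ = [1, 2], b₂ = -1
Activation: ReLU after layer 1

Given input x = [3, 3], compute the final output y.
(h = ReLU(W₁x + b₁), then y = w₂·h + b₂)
y = 0

Layer 1 pre-activation: z₁ = [1, -4]
After ReLU: h = [1, 0]
Layer 2 output: y = 1×1 + 2×0 + -1 = 0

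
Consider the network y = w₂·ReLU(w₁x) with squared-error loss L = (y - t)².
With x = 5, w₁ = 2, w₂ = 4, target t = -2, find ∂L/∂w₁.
∂L/∂w₁ = 1680

Forward pass:
z = w₁x = 2×5 = 10
h = ReLU(10) = 10
y = w₂h = 4×10 = 40

Backward pass:
∂L/∂y = 2(y - t) = 2(40 - -2) = 84
∂y/∂h = w₂ = 4
∂h/∂z = 1 (ReLU derivative)
∂z/∂w₁ = x = 5

∂L/∂w₁ = 84 × 4 × 1 × 5 = 1680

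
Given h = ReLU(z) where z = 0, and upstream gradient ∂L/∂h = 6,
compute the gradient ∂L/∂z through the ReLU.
∂L/∂z = 0

h = ReLU(0) = 0
At z = 0: ∂h/∂z = 0 (by convention)
∂L/∂z = ∂L/∂h · ∂h/∂z = 6 × 0 = 0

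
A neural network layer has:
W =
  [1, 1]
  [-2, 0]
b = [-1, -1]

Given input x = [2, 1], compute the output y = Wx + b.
y = [2, -5]

Wx = [1×2 + 1×1, -2×2 + 0×1]
   = [3, -4]
y = Wx + b = [3 + -1, -4 + -1] = [2, -5]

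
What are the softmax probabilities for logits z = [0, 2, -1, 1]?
p = [0.0871, 0.6439, 0.0321, 0.2369]

exp(z) = [1, 7.389, 0.3679, 2.718]
Sum = 11.48
p = [0.0871, 0.6439, 0.0321, 0.2369]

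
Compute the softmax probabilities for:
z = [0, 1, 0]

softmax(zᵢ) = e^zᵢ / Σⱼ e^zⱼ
p = [0.2119, 0.5761, 0.2119]

exp(z) = [1, 2.718, 1]
Sum = 4.718
p = [0.2119, 0.5761, 0.2119]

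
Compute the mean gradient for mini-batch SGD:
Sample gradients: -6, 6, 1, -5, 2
Average gradient = -0.4

Average = (1/5)(-6 + 6 + 1 + -5 + 2) = -2/5 = -0.4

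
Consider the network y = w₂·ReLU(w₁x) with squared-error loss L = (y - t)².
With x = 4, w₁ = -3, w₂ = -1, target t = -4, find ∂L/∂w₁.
∂L/∂w₁ = 0

Forward pass:
z = w₁x = -3×4 = -12
h = ReLU(-12) = 0
y = w₂h = -1×0 = 0

Backward pass:
∂L/∂y = 2(y - t) = 2(0 - -4) = 8
∂y/∂h = w₂ = -1
∂h/∂z = 0 (ReLU derivative)
∂z/∂w₁ = x = 4

∂L/∂w₁ = 8 × -1 × 0 × 4 = 0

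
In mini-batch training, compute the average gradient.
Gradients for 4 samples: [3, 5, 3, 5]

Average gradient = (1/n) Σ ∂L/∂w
Average gradient = 4

Average = (1/4)(3 + 5 + 3 + 5) = 16/4 = 4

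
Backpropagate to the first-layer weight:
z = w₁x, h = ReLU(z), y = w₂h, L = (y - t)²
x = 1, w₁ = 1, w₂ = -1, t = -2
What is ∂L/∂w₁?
∂L/∂w₁ = -2

Forward pass:
z = w₁x = 1×1 = 1
h = ReLU(1) = 1
y = w₂h = -1×1 = -1

Backward pass:
∂L/∂y = 2(y - t) = 2(-1 - -2) = 2
∂y/∂h = w₂ = -1
∂h/∂z = 1 (ReLU derivative)
∂z/∂w₁ = x = 1

∂L/∂w₁ = 2 × -1 × 1 × 1 = -2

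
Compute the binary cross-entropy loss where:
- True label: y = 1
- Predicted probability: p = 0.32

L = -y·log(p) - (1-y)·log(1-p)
L = 1.139

L = -1·log(0.32) - 0·log(0.68) = -log(0.32) = 1.139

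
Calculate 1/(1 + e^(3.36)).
0.03357

sigmoid(-3.36) = 1/(1 + e^(3.36)) = 1/(1 + 28.79) = 0.03357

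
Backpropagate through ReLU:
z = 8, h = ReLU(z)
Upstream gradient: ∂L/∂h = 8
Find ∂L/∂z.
∂L/∂z = 8

h = ReLU(8) = 8
Since z > 0: ∂h/∂z = 1
∂L/∂z = ∂L/∂h · ∂h/∂z = 8 × 1 = 8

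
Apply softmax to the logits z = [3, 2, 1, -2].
p = [0.6623, 0.2436, 0.0896, 0.0045]

exp(z) = [20.09, 7.389, 2.718, 0.1353]
Sum = 30.33
p = [0.6623, 0.2436, 0.0896, 0.0045]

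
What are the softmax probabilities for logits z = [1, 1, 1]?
p = [0.3333, 0.3333, 0.3333]

exp(z) = [2.718, 2.718, 2.718]
Sum = 8.155
p = [0.3333, 0.3333, 0.3333]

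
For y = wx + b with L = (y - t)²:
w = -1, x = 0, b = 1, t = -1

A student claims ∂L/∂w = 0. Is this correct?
Correct

y = (-1)(0) + 1 = 1
∂L/∂y = 2(y - t) = 2(1 - -1) = 4
∂y/∂w = x = 0
∂L/∂w = 4 × 0 = 0

Claimed value: 0
Correct: The correct gradient is 0.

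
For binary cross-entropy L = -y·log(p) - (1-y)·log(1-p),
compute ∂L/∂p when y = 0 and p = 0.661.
∂L/∂p = 2.95

∂L/∂p = -y/p + (1-y)/(1-p) = 0 + 1/0.339 = 2.95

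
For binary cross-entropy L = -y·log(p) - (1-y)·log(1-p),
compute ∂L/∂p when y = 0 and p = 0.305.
∂L/∂p = 1.439

∂L/∂p = -y/p + (1-y)/(1-p) = 0 + 1/0.695 = 1.439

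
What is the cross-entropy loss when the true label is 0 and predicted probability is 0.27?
L = 0.3147

L = -0·log(0.27) - 1·log(0.73) = -log(0.73) = 0.3147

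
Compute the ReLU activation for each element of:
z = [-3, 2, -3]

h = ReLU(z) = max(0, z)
h = [0, 2, 0]

ReLU applied element-wise: max(0,-3)=0, max(0,2)=2, max(0,-3)=0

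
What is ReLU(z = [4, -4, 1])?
h = [4, 0, 1]

ReLU applied element-wise: max(0,4)=4, max(0,-4)=0, max(0,1)=1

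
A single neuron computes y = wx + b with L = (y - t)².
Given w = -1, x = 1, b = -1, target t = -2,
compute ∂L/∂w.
∂L/∂w = 0

y = wx + b = (-1)(1) + -1 = -2
∂L/∂y = 2(y - t) = 2(-2 - -2) = 0
∂y/∂w = x = 1
∂L/∂w = ∂L/∂y · ∂y/∂w = 0 × 1 = 0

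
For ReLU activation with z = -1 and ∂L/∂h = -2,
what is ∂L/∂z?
∂L/∂z = 0

h = ReLU(-1) = 0
Since z < 0: ∂h/∂z = 0
∂L/∂z = ∂L/∂h · ∂h/∂z = -2 × 0 = 0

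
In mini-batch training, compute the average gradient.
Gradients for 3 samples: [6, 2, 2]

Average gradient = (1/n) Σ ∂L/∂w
Average gradient = 3.333

Average = (1/3)(6 + 2 + 2) = 10/3 = 3.333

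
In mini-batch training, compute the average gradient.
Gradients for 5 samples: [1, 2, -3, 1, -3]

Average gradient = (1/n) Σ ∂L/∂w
Average gradient = -0.4

Average = (1/5)(1 + 2 + -3 + 1 + -3) = -2/5 = -0.4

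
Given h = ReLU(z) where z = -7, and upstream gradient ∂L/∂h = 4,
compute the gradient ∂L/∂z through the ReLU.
∂L/∂z = 0

h = ReLU(-7) = 0
Since z < 0: ∂h/∂z = 0
∂L/∂z = ∂L/∂h · ∂h/∂z = 4 × 0 = 0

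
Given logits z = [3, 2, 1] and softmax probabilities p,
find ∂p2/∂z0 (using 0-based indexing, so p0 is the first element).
∂p2/∂z0 = -0.05989

p = softmax(z) = [0.6652, 0.2447, 0.09003]
p2 = 0.09003, p0 = 0.6652

∂p2/∂z0 = -p2 × p0 = -0.09003 × 0.6652 = -0.05989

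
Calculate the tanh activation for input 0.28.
0.2729

tanh(0.28) = (e^(0.28) - e^(-0.28))/(e^(0.28) + e^(-0.28)) = 0.2729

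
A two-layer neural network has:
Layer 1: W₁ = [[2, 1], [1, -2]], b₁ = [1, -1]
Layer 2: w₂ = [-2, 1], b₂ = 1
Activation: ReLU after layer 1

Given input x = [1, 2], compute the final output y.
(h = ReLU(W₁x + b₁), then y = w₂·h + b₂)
y = -9

Layer 1 pre-activation: z₁ = [5, -4]
After ReLU: h = [5, 0]
Layer 2 output: y = -2×5 + 1×0 + 1 = -9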